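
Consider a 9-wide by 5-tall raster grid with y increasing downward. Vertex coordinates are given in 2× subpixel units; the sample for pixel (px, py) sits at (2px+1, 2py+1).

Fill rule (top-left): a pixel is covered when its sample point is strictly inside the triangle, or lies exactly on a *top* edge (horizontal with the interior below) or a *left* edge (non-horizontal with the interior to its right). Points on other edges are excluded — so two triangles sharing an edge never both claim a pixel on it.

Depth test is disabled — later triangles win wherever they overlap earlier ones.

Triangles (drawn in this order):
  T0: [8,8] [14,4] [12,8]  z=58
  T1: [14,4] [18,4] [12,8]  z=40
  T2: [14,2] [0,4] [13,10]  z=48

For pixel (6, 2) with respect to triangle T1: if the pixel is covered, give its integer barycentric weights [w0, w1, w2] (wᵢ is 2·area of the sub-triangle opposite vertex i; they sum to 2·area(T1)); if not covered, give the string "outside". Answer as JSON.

T0:
  2·area = 16
  edge (8, 8)→(14, 4): d=(6,-4) top-left  bias=+0
  edge (14, 4)→(12, 8): d=(-2,4) right/bottom  bias=-1
  edge (12, 8)→(8, 8): d=(-4,0) right/bottom  bias=-1
    (6,2)@(13, 5): e=[2,2,12] → █
    (7,2)@(15, 5): e=[10,-6,12] → ·
    (5,3)@(11, 7): e=[6,6,4] → █
    (6,3)@(13, 7): e=[14,-2,4] → ·
    (5,4)@(11, 9): e=[18,2,-4] → ·
  covered (2 px):
    · · · · · · · · ·
    · · · · · · · · ·
    · · · · · · █ · ·
    · · · · · █ · · ·
    · · · · · · · · ·
T1:
  2·area = 16
  edge (14, 4)→(18, 4): d=(4,0) top-left  bias=+0
  edge (18, 4)→(12, 8): d=(-6,4) right/bottom  bias=-1
  edge (12, 8)→(14, 4): d=(2,-4) top-left  bias=+0
    (7,2)@(15, 5): e=[4,6,6] → █
    (8,2)@(17, 5): e=[4,-2,14] → ·
    (6,3)@(13, 7): e=[12,2,2] → █
    (7,3)@(15, 7): e=[12,-6,10] → ·
    (6,4)@(13, 9): e=[20,-10,6] → ·
  covered (2 px):
    · · · · · · · · ·
    · · · · · · · · ·
    · · · · · · · █ ·
    · · · · · · █ · ·
    · · · · · · · · ·
T2:
  2·area = 110  (B↔C swapped to make it positive)
  edge (14, 2)→(13, 10): d=(-1,8) right/bottom  bias=-1
  edge (13, 10)→(0, 4): d=(-13,-6) top-left  bias=+0
  edge (0, 4)→(14, 2): d=(14,-2) top-left  bias=+0
    (3,1)@(7, 3): e=[55,55,0] → █  [on edge]
    (4,1)@(9, 3): e=[39,67,4] → █
    (5,1)@(11, 3): e=[23,79,8] → █
    (6,1)@(13, 3): e=[7,91,12] → █
    (7,1)@(15, 3): e=[-9,103,16] → ·
    (1,2)@(3, 5): e=[85,5,20] → █
    (2,2)@(5, 5): e=[69,17,24] → █
    (7,2)@(15, 5): e=[-11,77,44] → ·
    (1,3)@(3, 7): e=[83,-21,48] → ·
    (2,3)@(5, 7): e=[67,-9,52] → ·
    (3,3)@(7, 7): e=[51,3,56] → █
    (7,3)@(15, 7): e=[-13,51,72] → ·
  covered (16 px):
    · · · · · · · · ·
    · · · █ █ █ █ · ·
    · █ █ █ █ █ █ · ·
    · · · █ █ █ █ · ·
    · · · · · █ █ · ·

Answer: "outside"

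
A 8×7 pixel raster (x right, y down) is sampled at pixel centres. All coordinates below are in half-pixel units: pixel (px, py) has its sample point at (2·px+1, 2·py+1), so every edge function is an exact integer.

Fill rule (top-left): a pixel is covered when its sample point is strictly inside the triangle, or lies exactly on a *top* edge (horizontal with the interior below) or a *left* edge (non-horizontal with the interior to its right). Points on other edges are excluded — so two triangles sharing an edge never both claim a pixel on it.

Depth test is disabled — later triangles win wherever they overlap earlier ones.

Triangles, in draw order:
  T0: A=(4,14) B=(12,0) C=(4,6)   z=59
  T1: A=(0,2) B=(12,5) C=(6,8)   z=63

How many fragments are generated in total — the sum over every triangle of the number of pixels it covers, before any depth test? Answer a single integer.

T0:
  2·area = 64  (B↔C swapped to make it positive)
  edge (4, 14)→(4, 6): d=(0,-8) top-left  bias=+0
  edge (4, 6)→(12, 0): d=(8,-6) top-left  bias=+0
  edge (12, 0)→(4, 14): d=(-8,14) right/bottom  bias=-1
    (5,0)@(11, 1): e=[56,2,6] → X
    (6,0)@(13, 1): e=[72,14,-22] → .
    (4,1)@(9, 3): e=[40,6,18] → X
    (5,1)@(11, 3): e=[56,18,-10] → .
    (3,2)@(7, 5): e=[24,10,30] → X
    (5,2)@(11, 5): e=[56,34,-26] → .
    (2,3)@(5, 7): e=[8,14,42] → X
    (4,3)@(9, 7): e=[40,38,-14] → .
    (2,4)@(5, 9): e=[8,30,26] → X
    (3,4)@(7, 9): e=[24,42,-2] → .
    (2,5)@(5, 11): e=[8,46,10] → X
    (3,5)@(7, 11): e=[24,58,-18] → .
  covered (8 px):
    . . . . . X . .
    . . . . X . . .
    . . . X X . . .
    . . X X . . . .
    . . X . . . . .
    . . X . . . . .
    . . . . . . . .
T1:
  2·area = 54
  edge (0, 2)→(12, 5): d=(12,3) right/bottom  bias=-1
  edge (12, 5)→(6, 8): d=(-6,3) right/bottom  bias=-1
  edge (6, 8)→(0, 2): d=(-6,-6) top-left  bias=+0
    (0,1)@(1, 3): e=[9,45,0] → X  [on edge]
    (1,1)@(3, 3): e=[3,39,12] → X
    (2,1)@(5, 3): e=[-3,33,24] → .
    (0,2)@(1, 5): e=[33,33,-12] → .
    (1,2)@(3, 5): e=[27,27,0] → X  [on edge]
    (2,2)@(5, 5): e=[21,21,12] → X
    (3,2)@(7, 5): e=[15,15,24] → X
    (4,2)@(9, 5): e=[9,9,36] → X
    (5,2)@(11, 5): e=[3,3,48] → X
    (6,2)@(13, 5): e=[-3,-3,60] → .
    (1,3)@(3, 7): e=[51,15,-12] → .
    (2,3)@(5, 7): e=[45,9,0] → X  [on edge]
    (3,4)@(7, 9): e=[63,-9,0] → .  [on edge]
    (4,5)@(9, 11): e=[81,-27,0] → .  [on edge]
    (5,6)@(11, 13): e=[99,-45,0] → .  [on edge]
  covered (9 px):
    . . . . . . . .
    X X . . . . . .
    . X X X X X . .
    . . X X . . . .
    . . . . . . . .
    . . . . . . . .
    . . . . . . . .

Result: 17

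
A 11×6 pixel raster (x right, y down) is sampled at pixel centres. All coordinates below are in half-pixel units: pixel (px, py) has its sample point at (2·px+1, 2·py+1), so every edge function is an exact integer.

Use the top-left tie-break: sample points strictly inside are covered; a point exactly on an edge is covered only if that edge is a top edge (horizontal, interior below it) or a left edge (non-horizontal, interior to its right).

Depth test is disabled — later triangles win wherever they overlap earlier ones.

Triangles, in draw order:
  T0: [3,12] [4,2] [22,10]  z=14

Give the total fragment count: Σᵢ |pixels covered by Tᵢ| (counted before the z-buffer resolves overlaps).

T0:
  2·area = 188
  edge (3, 12)→(4, 2): d=(1,-10) top-left  bias=+0
  edge (4, 2)→(22, 10): d=(18,8) right/bottom  bias=-1
  edge (22, 10)→(3, 12): d=(-19,2) right/bottom  bias=-1
    (2,1)@(5, 3): e=[11,10,167] → X
    (3,1)@(7, 3): e=[31,-6,163] → .
    (2,2)@(5, 5): e=[13,46,129] → X
    (3,2)@(7, 5): e=[33,30,125] → X
    (4,2)@(9, 5): e=[53,14,121] → X
    (5,2)@(11, 5): e=[73,-2,117] → .
    (2,3)@(5, 7): e=[15,82,91] → X
    (5,3)@(11, 7): e=[75,34,79] → X
    (6,3)@(13, 7): e=[95,18,75] → X
    (7,3)@(15, 7): e=[115,2,71] → X
    (8,3)@(17, 7): e=[135,-14,67] → .
    (2,4)@(5, 9): e=[17,118,53] → X
  covered (22 px):
    . . . . . . . . . . .
    . . X . . . . . . . .
    . . X X X . . . . . .
    . . X X X X X X . . .
    . . X X X X X X X X .
    . . X X X X . . . . .

Answer: 22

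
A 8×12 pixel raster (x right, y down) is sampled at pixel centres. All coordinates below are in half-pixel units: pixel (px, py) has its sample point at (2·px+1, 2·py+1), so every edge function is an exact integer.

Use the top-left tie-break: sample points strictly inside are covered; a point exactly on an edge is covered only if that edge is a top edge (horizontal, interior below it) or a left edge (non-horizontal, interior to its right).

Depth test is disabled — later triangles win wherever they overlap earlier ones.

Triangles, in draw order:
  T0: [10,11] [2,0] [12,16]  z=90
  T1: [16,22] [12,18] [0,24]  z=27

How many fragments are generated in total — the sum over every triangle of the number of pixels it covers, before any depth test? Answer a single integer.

T0:
  2·area = 18  (B↔C swapped to make it positive)
  edge (10, 11)→(12, 16): d=(2,5) right/bottom  bias=-1
  edge (12, 16)→(2, 0): d=(-10,-16) top-left  bias=+0
  edge (2, 0)→(10, 11): d=(8,11) right/bottom  bias=-1
    (3,3)@(7, 7): e=[7,10,1] → #
    (4,3)@(9, 7): e=[-3,42,-21] → ·
    (3,4)@(7, 9): e=[11,-10,17] → ·
    (4,5)@(9, 11): e=[5,2,11] → #
    (5,5)@(11, 11): e=[-5,34,-11] → ·
    (4,6)@(9, 13): e=[9,-18,27] → ·
  covered (2 px):
    · · · · · · · ·
    · · · · · · · ·
    · · · · · · · ·
    · · · # · · · ·
    · · · · · · · ·
    · · · · # · · ·
    · · · · · · · ·
    · · · · · · · ·
    · · · · · · · ·
    · · · · · · · ·
    · · · · · · · ·
    · · · · · · · ·
T1:
  2·area = 72  (B↔C swapped to make it positive)
  edge (16, 22)→(0, 24): d=(-16,2) right/bottom  bias=-1
  edge (0, 24)→(12, 18): d=(12,-6) top-left  bias=+0
  edge (12, 18)→(16, 22): d=(4,4) right/bottom  bias=-1
    (0,3)@(1, 7): e=[270,-198,0] → ·  [on edge]
    (1,4)@(3, 9): e=[234,-162,0] → ·  [on edge]
    (2,5)@(5, 11): e=[198,-126,0] → ·  [on edge]
    (3,6)@(7, 13): e=[162,-90,0] → ·  [on edge]
    (4,7)@(9, 15): e=[126,-54,0] → ·  [on edge]
    (5,8)@(11, 17): e=[90,-18,0] → ·  [on edge]
    (5,9)@(11, 19): e=[58,6,8] → #
    (6,9)@(13, 19): e=[54,18,0] → ·  [on edge]
    (3,10)@(7, 21): e=[34,6,32] → #
    (4,10)@(9, 21): e=[30,18,24] → #
    (6,10)@(13, 21): e=[22,42,8] → #
    (7,10)@(15, 21): e=[18,54,0] → ·  [on edge]
  covered (8 px):
    · · · · · · · ·
    · · · · · · · ·
    · · · · · · · ·
    · · · · · · · ·
    · · · · · · · ·
    · · · · · · · ·
    · · · · · · · ·
    · · · · · · · ·
    · · · · · · · ·
    · · · · · # · ·
    · · · # # # # ·
    · # # # · · · ·

Result: 10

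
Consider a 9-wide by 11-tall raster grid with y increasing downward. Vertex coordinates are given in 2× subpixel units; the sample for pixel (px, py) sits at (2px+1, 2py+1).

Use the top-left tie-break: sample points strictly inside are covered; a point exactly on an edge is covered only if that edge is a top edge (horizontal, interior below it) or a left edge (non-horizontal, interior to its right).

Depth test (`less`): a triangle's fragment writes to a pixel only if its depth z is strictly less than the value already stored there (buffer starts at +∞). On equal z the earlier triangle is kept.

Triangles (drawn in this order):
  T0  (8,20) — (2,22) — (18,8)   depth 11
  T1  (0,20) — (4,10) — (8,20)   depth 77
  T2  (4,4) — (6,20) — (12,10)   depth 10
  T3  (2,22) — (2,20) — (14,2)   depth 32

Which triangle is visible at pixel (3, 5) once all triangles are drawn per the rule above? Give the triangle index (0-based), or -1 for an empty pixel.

T0:
  2·area = 52
  edge (8, 20)→(2, 22): d=(-6,2) right/bottom  bias=-1
  edge (2, 22)→(18, 8): d=(16,-14) top-left  bias=+0
  edge (18, 8)→(8, 20): d=(-10,12) right/bottom  bias=-1
    (8,4)@(17, 9): e=[48,2,2] → #
    (7,5)@(15, 11): e=[40,6,6] → #
    (8,5)@(17, 11): e=[36,34,-18] → ·
    (6,6)@(13, 13): e=[32,10,10] → #
    (7,6)@(15, 13): e=[28,38,-14] → ·
    (5,7)@(11, 15): e=[24,14,14] → #
    (6,7)@(13, 15): e=[20,42,-10] → ·
    (4,8)@(9, 17): e=[16,18,18] → #
    (5,8)@(11, 17): e=[12,46,-6] → ·
    (8,8)@(17, 17): e=[0,130,-78] → ·  [on edge]
    (3,9)@(7, 19): e=[8,22,22] → #
    (4,9)@(9, 19): e=[4,50,-2] → ·
    (5,9)@(11, 19): e=[0,78,-26] → ·  [on edge]
    (2,10)@(5, 21): e=[0,26,26] → ·  [on edge]
  covered (6 px):
    · · · · · · · · ·
    · · · · · · · · ·
    · · · · · · · · ·
    · · · · · · · · ·
    · · · · · · · · #
    · · · · · · · # ·
    · · · · · · # · ·
    · · · · · # · · ·
    · · · · # · · · ·
    · · · # · · · · ·
    · · · · · · · · ·
T1:
  2·area = 80
  edge (0, 20)→(4, 10): d=(4,-10) top-left  bias=+0
  edge (4, 10)→(8, 20): d=(4,10) right/bottom  bias=-1
  edge (8, 20)→(0, 20): d=(-8,0) right/bottom  bias=-1
    (1,6)@(3, 13): e=[2,22,56] → #
    (2,6)@(5, 13): e=[22,2,56] → #
    (3,6)@(7, 13): e=[42,-18,56] → ·
    (1,7)@(3, 15): e=[10,30,40] → #
    (3,7)@(7, 15): e=[50,-10,40] → ·
    (1,8)@(3, 17): e=[18,38,24] → #
    (3,8)@(7, 17): e=[58,-2,24] → ·
    (0,9)@(1, 19): e=[6,66,8] → #
    (3,9)@(7, 19): e=[66,6,8] → #
    (4,9)@(9, 19): e=[86,-14,8] → ·
    (0,10)@(1, 21): e=[14,74,-8] → ·
    (1,10)@(3, 21): e=[34,54,-8] → ·
  covered (10 px):
    · · · · · · · · ·
    · · · · · · · · ·
    · · · · · · · · ·
    · · · · · · · · ·
    · · · · · · · · ·
    · · · · · · · · ·
    · # # · · · · · ·
    · # # · · · · · ·
    · # # · · · · · ·
    # # # # · · · · ·
    · · · · · · · · ·
T2:
  2·area = 116  (B↔C swapped to make it positive)
  edge (4, 4)→(12, 10): d=(8,6) right/bottom  bias=-1
  edge (12, 10)→(6, 20): d=(-6,10) right/bottom  bias=-1
  edge (6, 20)→(4, 4): d=(-2,-16) top-left  bias=+0
    (2,2)@(5, 5): e=[2,100,14] → #
    (3,2)@(7, 5): e=[-10,80,46] → ·
    (7,2)@(15, 5): e=[-58,0,174] → ·  [on edge]
    (2,3)@(5, 7): e=[18,88,10] → #
    (3,3)@(7, 7): e=[6,68,42] → #
    (4,3)@(9, 7): e=[-6,48,74] → ·
    (2,4)@(5, 9): e=[34,76,6] → #
    (4,4)@(9, 9): e=[10,36,70] → #
    (5,4)@(11, 9): e=[-2,16,102] → ·
    (2,5)@(5, 11): e=[50,64,2] → #
    (5,5)@(11, 11): e=[14,4,98] → #
    (6,5)@(13, 11): e=[2,-16,130] → ·
    (4,7)@(9, 15): e=[58,0,58] → ·  [on edge]
  covered (14 px):
    · · · · · · · · ·
    · · · · · · · · ·
    · · # · · · · · ·
    · · # # · · · · ·
    · · # # # · · · ·
    · · # # # # · · ·
    · · · # # · · · ·
    · · · # · · · · ·
    · · · # · · · · ·
    · · · · · · · · ·
    · · · · · · · · ·
T3:
  2·area = 24
  edge (2, 22)→(2, 20): d=(0,-2) top-left  bias=+0
  edge (2, 20)→(14, 2): d=(12,-18) top-left  bias=+0
  edge (14, 2)→(2, 22): d=(-12,20) right/bottom  bias=-1
    (5,3)@(11, 7): e=[18,6,0] → ·  [on edge]
    (3,6)@(7, 13): e=[10,6,8] → #
    (4,6)@(9, 13): e=[14,42,-32] → ·
    (3,7)@(7, 15): e=[10,30,-16] → ·
    (2,8)@(5, 17): e=[6,18,0] → ·  [on edge]
    (1,9)@(3, 19): e=[2,6,16] → #
    (2,9)@(5, 19): e=[6,42,-24] → ·
    (1,10)@(3, 21): e=[2,30,-8] → ·
  covered (2 px):
    · · · · · · · · ·
    · · · · · · · · ·
    · · · · · · · · ·
    · · · · · · · · ·
    · · · · · · · · ·
    · · · · · · · · ·
    · · · # · · · · ·
    · · · · · · · · ·
    · · · · · · · · ·
    · # · · · · · · ·
    · · · · · · · · ·

Z-buffer (winner per pixel, '.' = empty):
  . . . . . . . . .
  . . . . . . . . .
  . . 2 . . . . . .
  . . 2 2 . . . . .
  . . 2 2 2 . . . 0
  . . 2 2 2 2 . 0 .
  . 1 1 2 2 . 0 . .
  . 1 1 2 . 0 . . .
  . 1 1 2 0 . . . .
  1 3 1 0 . . . . .
  . . . . . . . . .

Answer: 2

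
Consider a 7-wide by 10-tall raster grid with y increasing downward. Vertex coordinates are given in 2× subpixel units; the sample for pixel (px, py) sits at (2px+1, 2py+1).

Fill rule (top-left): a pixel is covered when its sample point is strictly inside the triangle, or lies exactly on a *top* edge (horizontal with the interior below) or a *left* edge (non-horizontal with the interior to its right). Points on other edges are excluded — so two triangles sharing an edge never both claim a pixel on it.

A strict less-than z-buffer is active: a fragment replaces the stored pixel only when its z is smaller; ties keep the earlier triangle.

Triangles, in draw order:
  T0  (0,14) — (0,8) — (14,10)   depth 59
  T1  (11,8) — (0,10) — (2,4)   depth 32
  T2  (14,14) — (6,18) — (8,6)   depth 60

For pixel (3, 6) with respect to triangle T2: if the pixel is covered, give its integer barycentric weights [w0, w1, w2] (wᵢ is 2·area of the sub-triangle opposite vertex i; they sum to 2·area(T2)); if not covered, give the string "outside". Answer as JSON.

T0:
  2·area = 84
  edge (0, 14)→(0, 8): d=(0,-6) top-left  bias=+0
  edge (0, 8)→(14, 10): d=(14,2) right/bottom  bias=-1
  edge (14, 10)→(0, 14): d=(-14,4) right/bottom  bias=-1
    (0,4)@(1, 9): e=[6,12,66] → █
    (1,4)@(3, 9): e=[18,8,58] → █
    (2,4)@(5, 9): e=[30,4,50] → █
    (3,4)@(7, 9): e=[42,0,42] → ·  [on edge]
    (0,5)@(1, 11): e=[6,40,38] → █
    (3,5)@(7, 11): e=[42,28,14] → █
    (4,5)@(9, 11): e=[54,24,6] → █
    (5,5)@(11, 11): e=[66,20,-2] → ·
    (0,6)@(1, 13): e=[6,68,10] → █
    (2,6)@(5, 13): e=[30,60,-6] → ·
    (3,6)@(7, 13): e=[42,56,-14] → ·
    (4,6)@(9, 13): e=[54,52,-22] → ·
  covered (10 px):
    · · · · · · ·
    · · · · · · ·
    · · · · · · ·
    · · · · · · ·
    █ █ █ · · · ·
    █ █ █ █ █ · ·
    █ █ · · · · ·
    · · · · · · ·
    · · · · · · ·
    · · · · · · ·
T1:
  2·area = 62
  edge (11, 8)→(0, 10): d=(-11,2) right/bottom  bias=-1
  edge (0, 10)→(2, 4): d=(2,-6) top-left  bias=+0
  edge (2, 4)→(11, 8): d=(9,4) right/bottom  bias=-1
    (1,0)@(3, 1): e=[93,0,-31] → ·  [on edge]
    (1,2)@(3, 5): e=[49,8,5] → █
    (2,2)@(5, 5): e=[45,20,-3] → ·
    (0,3)@(1, 7): e=[31,0,31] → █  [on edge]
    (2,3)@(5, 7): e=[23,24,15] → █
    (3,3)@(7, 7): e=[19,36,7] → █
    (4,3)@(9, 7): e=[15,48,-1] → ·
    (0,4)@(1, 9): e=[9,4,49] → █
    (3,4)@(7, 9): e=[-3,40,25] → ·
    (0,5)@(1, 11): e=[-13,8,67] → ·
    (1,5)@(3, 11): e=[-17,20,59] → ·
    (2,5)@(5, 11): e=[-21,32,51] → ·
  covered (8 px):
    · · · · · · ·
    · · · · · · ·
    · █ · · · · ·
    █ █ █ █ · · ·
    █ █ █ · · · ·
    · · · · · · ·
    · · · · · · ·
    · · · · · · ·
    · · · · · · ·
    · · · · · · ·
T2:
  2·area = 88
  edge (14, 14)→(6, 18): d=(-8,4) right/bottom  bias=-1
  edge (6, 18)→(8, 6): d=(2,-12) top-left  bias=+0
  edge (8, 6)→(14, 14): d=(6,8) right/bottom  bias=-1
    (4,4)@(9, 9): e=[60,18,10] → █
    (5,4)@(11, 9): e=[52,42,-6] → ·
    (4,5)@(9, 11): e=[44,22,22] → █
    (5,5)@(11, 11): e=[36,46,6] → █
    (6,5)@(13, 11): e=[28,70,-10] → ·
    (3,6)@(7, 13): e=[36,2,50] → █
    (6,6)@(13, 13): e=[12,74,2] → █
    (3,7)@(7, 15): e=[20,6,62] → █
    (6,7)@(13, 15): e=[-4,78,14] → ·
    (3,8)@(7, 17): e=[4,10,74] → █
    (4,8)@(9, 17): e=[-4,34,58] → ·
    (5,8)@(11, 17): e=[-12,58,42] → ·
  covered (11 px):
    · · · · · · ·
    · · · · · · ·
    · · · · · · ·
    · · · · · · ·
    · · · · █ · ·
    · · · · █ █ ·
    · · · █ █ █ █
    · · · █ █ █ ·
    · · · █ · · ·
    · · · · · · ·

Final: [2,50,36]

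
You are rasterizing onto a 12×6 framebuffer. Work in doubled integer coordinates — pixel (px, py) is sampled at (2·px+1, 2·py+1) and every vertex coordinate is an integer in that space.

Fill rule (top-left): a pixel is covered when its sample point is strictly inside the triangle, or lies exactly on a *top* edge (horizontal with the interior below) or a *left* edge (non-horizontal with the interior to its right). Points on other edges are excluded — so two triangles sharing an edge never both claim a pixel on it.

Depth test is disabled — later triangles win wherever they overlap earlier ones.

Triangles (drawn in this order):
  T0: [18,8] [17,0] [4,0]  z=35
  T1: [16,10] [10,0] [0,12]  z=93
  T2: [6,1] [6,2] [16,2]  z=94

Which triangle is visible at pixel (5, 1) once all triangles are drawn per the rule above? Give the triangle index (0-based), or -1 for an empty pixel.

T0:
  2·area = 104  (B↔C swapped to make it positive)
  edge (18, 8)→(4, 0): d=(-14,-8) top-left  bias=+0
  edge (4, 0)→(17, 0): d=(13,0) top-left  bias=+0
  edge (17, 0)→(18, 8): d=(1,8) right/bottom  bias=-1
    (3,0)@(7, 1): e=[10,13,81] → █
    (4,0)@(9, 1): e=[26,13,65] → █
    (5,0)@(11, 1): e=[42,13,49] → █
    (6,0)@(13, 1): e=[58,13,33] → █
    (7,0)@(15, 1): e=[74,13,17] → █
    (8,0)@(17, 1): e=[90,13,1] → █
    (9,0)@(19, 1): e=[106,13,-15] → ·
    (3,1)@(7, 3): e=[-18,39,83] → ·
    (4,1)@(9, 3): e=[-2,39,67] → ·
    (5,1)@(11, 3): e=[14,39,51] → █
    (9,1)@(19, 3): e=[78,39,-13] → ·
    (5,2)@(11, 5): e=[-14,65,53] → ·
  covered (14 px):
    · · · █ █ █ █ █ █ · · ·
    · · · · · █ █ █ █ · · ·
    · · · · · · █ █ █ · · ·
    · · · · · · · · █ · · ·
    · · · · · · · · · · · ·
    · · · · · · · · · · · ·
T1:
  2·area = 172  (B↔C swapped to make it positive)
  edge (16, 10)→(0, 12): d=(-16,2) right/bottom  bias=-1
  edge (0, 12)→(10, 0): d=(10,-12) top-left  bias=+0
  edge (10, 0)→(16, 10): d=(6,10) right/bottom  bias=-1
    (4,1)@(9, 3): e=[126,18,28] → █
    (5,1)@(11, 3): e=[122,42,8] → █
    (6,1)@(13, 3): e=[118,66,-12] → ·
    (3,2)@(7, 5): e=[98,14,60] → █
    (6,2)@(13, 5): e=[86,86,0] → ·  [on edge]
    (2,3)@(5, 7): e=[70,10,92] → █
    (6,3)@(13, 7): e=[54,106,12] → █
    (7,3)@(15, 7): e=[50,130,-8] → ·
    (1,4)@(3, 9): e=[42,6,124] → █
    (7,4)@(15, 9): e=[18,150,4] → █
    (8,4)@(17, 9): e=[14,174,-16] → ·
    (0,5)@(1, 11): e=[14,2,156] → █
  covered (21 px):
    · · · · · · · · · · · ·
    · · · · █ █ · · · · · ·
    · · · █ █ █ · · · · · ·
    · · █ █ █ █ █ · · · · ·
    · █ █ █ █ █ █ █ · · · ·
    █ █ █ █ · · · · · · · ·
T2:
  2·area = 10  (B↔C swapped to make it positive)
  edge (6, 1)→(16, 2): d=(10,1) right/bottom  bias=-1
  edge (16, 2)→(6, 2): d=(-10,0) right/bottom  bias=-1
  edge (6, 2)→(6, 1): d=(0,-1) top-left  bias=+0
  covered (0 px):
    · · · · · · · · · · · ·
    · · · · · · · · · · · ·
    · · · · · · · · · · · ·
    · · · · · · · · · · · ·
    · · · · · · · · · · · ·
    · · · · · · · · · · · ·

Z-buffer (winner per pixel, '.' = empty):
  . . . 0 0 0 0 0 0 . . .
  . . . . 1 1 0 0 0 . . .
  . . . 1 1 1 0 0 0 . . .
  . . 1 1 1 1 1 . 0 . . .
  . 1 1 1 1 1 1 1 . . . .
  1 1 1 1 . . . . . . . .

Result: 1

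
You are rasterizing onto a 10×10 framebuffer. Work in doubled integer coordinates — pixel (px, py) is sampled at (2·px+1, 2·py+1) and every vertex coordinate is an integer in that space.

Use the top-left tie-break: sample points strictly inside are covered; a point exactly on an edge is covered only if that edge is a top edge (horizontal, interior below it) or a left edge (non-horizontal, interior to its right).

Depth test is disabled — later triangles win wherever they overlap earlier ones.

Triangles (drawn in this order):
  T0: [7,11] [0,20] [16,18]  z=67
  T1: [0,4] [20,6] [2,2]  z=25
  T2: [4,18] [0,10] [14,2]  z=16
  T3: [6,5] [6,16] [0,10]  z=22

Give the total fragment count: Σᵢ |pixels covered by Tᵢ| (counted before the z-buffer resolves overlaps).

T0:
  2·area = 130  (B↔C swapped to make it positive)
  edge (7, 11)→(16, 18): d=(9,7) right/bottom  bias=-1
  edge (16, 18)→(0, 20): d=(-16,2) right/bottom  bias=-1
  edge (0, 20)→(7, 11): d=(7,-9) top-left  bias=+0
    (3,5)@(7, 11): e=[0,130,0] → .  [on edge]
    (3,6)@(7, 13): e=[18,98,14] → X
    (4,6)@(9, 13): e=[4,94,32] → X
    (5,6)@(11, 13): e=[-10,90,50] → .
    (2,7)@(5, 15): e=[50,70,10] → X
    (5,7)@(11, 15): e=[8,58,64] → X
    (6,7)@(13, 15): e=[-6,54,82] → .
    (1,8)@(3, 17): e=[82,42,6] → X
    (6,8)@(13, 17): e=[12,22,96] → X
    (7,8)@(15, 17): e=[-2,18,114] → .
    (0,9)@(1, 19): e=[114,14,2] → X
    (4,9)@(9, 19): e=[58,-2,74] → .
  covered (16 px):
    . . . . . . . . . .
    . . . . . . . . . .
    . . . . . . . . . .
    . . . . . . . . . .
    . . . . . . . . . .
    . . . . . . . . . .
    . . . X X . . . . .
    . . X X X X . . . .
    . X X X X X X . . .
    X X X X . . . . . .
T1:
  2·area = 44  (B↔C swapped to make it positive)
  edge (0, 4)→(2, 2): d=(2,-2) top-left  bias=+0
  edge (2, 2)→(20, 6): d=(18,4) right/bottom  bias=-1
  edge (20, 6)→(0, 4): d=(-20,-2) top-left  bias=+0
    (1,0)@(3, 1): e=[0,-22,66] → .  [on edge]
    (0,1)@(1, 3): e=[0,22,22] → X  [on edge]
    (1,1)@(3, 3): e=[4,14,26] → X
    (2,1)@(5, 3): e=[8,6,30] → X
    (3,1)@(7, 3): e=[12,-2,34] → .
    (0,2)@(1, 5): e=[4,58,-18] → .
    (1,2)@(3, 5): e=[8,50,-14] → .
    (2,2)@(5, 5): e=[12,42,-10] → .
    (5,2)@(11, 5): e=[24,18,2] → X
    (6,2)@(13, 5): e=[28,10,6] → X
    (7,2)@(15, 5): e=[32,2,10] → X
    (8,2)@(17, 5): e=[36,-6,14] → .
  covered (6 px):
    . . . . . . . . . .
    X X X . . . . . . .
    . . . . . X X X . .
    . . . . . . . . . .
    . . . . . . . . . .
    . . . . . . . . . .
    . . . . . . . . . .
    . . . . . . . . . .
    . . . . . . . . . .
    . . . . . . . . . .
T2:
  2·area = 144
  edge (4, 18)→(0, 10): d=(-4,-8) top-left  bias=+0
  edge (0, 10)→(14, 2): d=(14,-8) top-left  bias=+0
  edge (14, 2)→(4, 18): d=(-10,16) right/bottom  bias=-1
    (6,1)@(13, 3): e=[132,6,6] → X
    (7,1)@(15, 3): e=[148,22,-26] → .
    (4,2)@(9, 5): e=[92,2,50] → X
    (5,2)@(11, 5): e=[108,18,18] → X
    (6,2)@(13, 5): e=[124,34,-14] → .
    (3,3)@(7, 7): e=[68,14,62] → X
    (5,3)@(11, 7): e=[100,46,-2] → .
    (1,4)@(3, 9): e=[28,10,106] → X
    (2,4)@(5, 9): e=[44,26,74] → X
    (5,4)@(11, 9): e=[92,74,-22] → .
    (0,5)@(1, 11): e=[4,22,118] → X
    (4,5)@(9, 11): e=[68,86,-10] → .
  covered (18 px):
    . . . . . . . . . .
    . . . . . . X . . .
    . . . . X X . . . .
    . . . X X . . . . .
    . X X X X . . . . .
    X X X X . . . . . .
    . X X X . . . . . .
    . X X . . . . . . .
    . . . . . . . . . .
    . . . . . . . . . .
T3:
  2·area = 66
  edge (6, 5)→(6, 16): d=(0,11) right/bottom  bias=-1
  edge (6, 16)→(0, 10): d=(-6,-6) top-left  bias=+0
  edge (0, 10)→(6, 5): d=(6,-5) top-left  bias=+0
    (2,3)@(5, 7): e=[11,48,7] → X
    (3,3)@(7, 7): e=[-11,60,17] → .
    (1,4)@(3, 9): e=[33,24,9] → X
    (3,4)@(7, 9): e=[-11,48,29] → .
    (0,5)@(1, 11): e=[55,0,11] → X  [on edge]
    (3,5)@(7, 11): e=[-11,36,41] → .
    (0,6)@(1, 13): e=[55,-12,23] → .
    (1,6)@(3, 13): e=[33,0,33] → X  [on edge]
    (3,6)@(7, 13): e=[-11,24,53] → .
    (1,7)@(3, 15): e=[33,-12,45] → .
    (2,7)@(5, 15): e=[11,0,55] → X  [on edge]
    (3,7)@(7, 15): e=[-11,12,65] → .
    (3,8)@(7, 17): e=[-11,0,77] → .  [on edge]
    (4,9)@(9, 19): e=[-33,0,99] → .  [on edge]
  covered (9 px):
    . . . . . . . . . .
    . . . . . . . . . .
    . . . . . . . . . .
    . . X . . . . . . .
    . X X . . . . . . .
    X X X . . . . . . .
    . X X . . . . . . .
    . . X . . . . . . .
    . . . . . . . . . .
    . . . . . . . . . .

Answer: 49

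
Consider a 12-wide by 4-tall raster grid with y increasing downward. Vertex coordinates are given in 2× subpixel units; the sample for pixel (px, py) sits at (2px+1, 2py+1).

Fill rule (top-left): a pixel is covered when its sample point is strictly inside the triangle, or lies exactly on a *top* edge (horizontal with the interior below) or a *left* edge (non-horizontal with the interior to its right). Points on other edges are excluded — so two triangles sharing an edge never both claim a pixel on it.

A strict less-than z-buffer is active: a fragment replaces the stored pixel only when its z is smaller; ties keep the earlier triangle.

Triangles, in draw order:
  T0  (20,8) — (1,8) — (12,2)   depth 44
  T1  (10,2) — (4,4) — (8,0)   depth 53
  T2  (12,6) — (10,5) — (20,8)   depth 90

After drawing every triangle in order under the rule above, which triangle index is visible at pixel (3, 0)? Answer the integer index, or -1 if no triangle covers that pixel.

T0:
  2·area = 114
  edge (20, 8)→(1, 8): d=(-19,0) right/bottom  bias=-1
  edge (1, 8)→(12, 2): d=(11,-6) top-left  bias=+0
  edge (12, 2)→(20, 8): d=(8,6) right/bottom  bias=-1
    (5,1)@(11, 3): e=[95,5,14] → #
    (6,1)@(13, 3): e=[95,17,2] → #
    (7,1)@(15, 3): e=[95,29,-10] → ·
    (3,2)@(7, 5): e=[57,3,54] → #
    (4,2)@(9, 5): e=[57,15,42] → #
    (7,2)@(15, 5): e=[57,51,6] → #
    (8,2)@(17, 5): e=[57,63,-6] → ·
    (1,3)@(3, 7): e=[19,1,94] → #
    (2,3)@(5, 7): e=[19,13,82] → #
    (8,3)@(17, 7): e=[19,85,10] → #
    (9,3)@(19, 7): e=[19,97,-2] → ·
  covered (15 px):
    · · · · · · · · · · · ·
    · · · · · # # · · · · ·
    · · · # # # # # · · · ·
    · # # # # # # # # · · ·
T1:
  2·area = 16
  edge (10, 2)→(4, 4): d=(-6,2) right/bottom  bias=-1
  edge (4, 4)→(8, 0): d=(4,-4) top-left  bias=+0
  edge (8, 0)→(10, 2): d=(2,2) right/bottom  bias=-1
    (3,0)@(7, 1): e=[12,0,4] → #  [on edge]
    (4,0)@(9, 1): e=[8,8,0] → ·  [on edge]
    (6,0)@(13, 1): e=[0,24,-8] → ·  [on edge]
    (2,1)@(5, 3): e=[4,0,12] → #  [on edge]
    (3,1)@(7, 3): e=[0,8,8] → ·  [on edge]
    (5,1)@(11, 3): e=[-8,24,0] → ·  [on edge]
    (0,2)@(1, 5): e=[0,-8,24] → ·  [on edge]
    (1,2)@(3, 5): e=[-4,0,20] → ·  [on edge]
    (2,2)@(5, 5): e=[-8,8,16] → ·
    (6,2)@(13, 5): e=[-24,40,0] → ·  [on edge]
    (0,3)@(1, 7): e=[-12,0,28] → ·  [on edge]
    (7,3)@(15, 7): e=[-40,56,0] → ·  [on edge]
  covered (2 px):
    · · · # · · · · · · · ·
    · · # · · · · · · · · ·
    · · · · · · · · · · · ·
    · · · · · · · · · · · ·
T2:
  2·area = 4
  edge (12, 6)→(10, 5): d=(-2,-1) top-left  bias=+0
  edge (10, 5)→(20, 8): d=(10,3) right/bottom  bias=-1
  edge (20, 8)→(12, 6): d=(-8,-2) top-left  bias=+0
  covered (0 px):
    · · · · · · · · · · · ·
    · · · · · · · · · · · ·
    · · · · · · · · · · · ·
    · · · · · · · · · · · ·

Z-buffer (winner per pixel, '.' = empty):
  . . . 1 . . . . . . . .
  . . 1 . . 0 0 . . . . .
  . . . 0 0 0 0 0 . . . .
  . 0 0 0 0 0 0 0 0 . . .

Result: 1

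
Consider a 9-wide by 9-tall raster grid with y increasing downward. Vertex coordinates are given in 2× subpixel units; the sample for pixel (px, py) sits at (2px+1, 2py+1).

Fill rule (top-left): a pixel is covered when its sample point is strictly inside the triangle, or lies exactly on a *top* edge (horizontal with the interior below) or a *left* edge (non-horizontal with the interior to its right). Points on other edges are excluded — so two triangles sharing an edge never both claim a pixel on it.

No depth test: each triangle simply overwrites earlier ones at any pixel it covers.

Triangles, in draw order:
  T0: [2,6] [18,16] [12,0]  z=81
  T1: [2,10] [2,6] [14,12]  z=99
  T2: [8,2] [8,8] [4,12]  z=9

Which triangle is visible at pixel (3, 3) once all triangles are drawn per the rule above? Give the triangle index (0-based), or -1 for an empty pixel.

T0:
  2·area = 196  (B↔C swapped to make it positive)
  edge (2, 6)→(12, 0): d=(10,-6) top-left  bias=+0
  edge (12, 0)→(18, 16): d=(6,16) right/bottom  bias=-1
  edge (18, 16)→(2, 6): d=(-16,-10) top-left  bias=+0
    (5,0)@(11, 1): e=[4,22,170] → █
    (6,0)@(13, 1): e=[16,-10,190] → ·
    (3,1)@(7, 3): e=[0,98,98] → █  [on edge]
    (4,1)@(9, 3): e=[12,66,118] → █
    (6,1)@(13, 3): e=[36,2,158] → █
    (7,1)@(15, 3): e=[48,-30,178] → ·
    (2,2)@(5, 5): e=[8,142,46] → █
    (7,2)@(15, 5): e=[68,-18,146] → ·
    (2,3)@(5, 7): e=[28,154,14] → █
    (7,3)@(15, 7): e=[88,-6,114] → ·
    (2,4)@(5, 9): e=[48,166,-18] → ·
    (3,4)@(7, 9): e=[60,134,2] → █
  covered (25 px):
    · · · · · █ · · ·
    · · · █ █ █ █ · ·
    · · █ █ █ █ █ · ·
    · · █ █ █ █ █ · ·
    · · · █ █ █ █ █ ·
    · · · · · █ █ █ ·
    · · · · · · · █ ·
    · · · · · · · · █
    · · · · · · · · ·
T1:
  2·area = 48
  edge (2, 10)→(2, 6): d=(0,-4) top-left  bias=+0
  edge (2, 6)→(14, 12): d=(12,6) right/bottom  bias=-1
  edge (14, 12)→(2, 10): d=(-12,-2) top-left  bias=+0
    (1,3)@(3, 7): e=[4,6,38] → █
    (2,3)@(5, 7): e=[12,-6,42] → ·
    (1,4)@(3, 9): e=[4,30,14] → █
    (2,4)@(5, 9): e=[12,18,18] → █
    (3,4)@(7, 9): e=[20,6,22] → █
    (4,4)@(9, 9): e=[28,-6,26] → ·
    (1,5)@(3, 11): e=[4,54,-10] → ·
    (2,5)@(5, 11): e=[12,42,-6] → ·
    (3,5)@(7, 11): e=[20,30,-2] → ·
    (4,5)@(9, 11): e=[28,18,2] → █
    (5,5)@(11, 11): e=[36,6,6] → █
    (6,5)@(13, 11): e=[44,-6,10] → ·
  covered (6 px):
    · · · · · · · · ·
    · · · · · · · · ·
    · · · · · · · · ·
    · █ · · · · · · ·
    · █ █ █ · · · · ·
    · · · · █ █ · · ·
    · · · · · · · · ·
    · · · · · · · · ·
    · · · · · · · · ·
T2:
  2·area = 24
  edge (8, 2)→(8, 8): d=(0,6) right/bottom  bias=-1
  edge (8, 8)→(4, 12): d=(-4,4) right/bottom  bias=-1
  edge (4, 12)→(8, 2): d=(4,-10) top-left  bias=+0
    (7,0)@(15, 1): e=[-42,0,66] → ·  [on edge]
    (6,1)@(13, 3): e=[-30,0,54] → ·  [on edge]
    (3,2)@(7, 5): e=[6,16,2] → █
    (4,2)@(9, 5): e=[-6,8,22] → ·
    (5,2)@(11, 5): e=[-18,0,42] → ·  [on edge]
    (3,3)@(7, 7): e=[6,8,10] → █
    (4,3)@(9, 7): e=[-6,0,30] → ·  [on edge]
    (3,4)@(7, 9): e=[6,0,18] → ·  [on edge]
    (2,5)@(5, 11): e=[18,0,6] → ·  [on edge]
    (1,6)@(3, 13): e=[30,0,-6] → ·  [on edge]
    (0,7)@(1, 15): e=[42,0,-18] → ·  [on edge]
  covered (2 px):
    · · · · · · · · ·
    · · · · · · · · ·
    · · · █ · · · · ·
    · · · █ · · · · ·
    · · · · · · · · ·
    · · · · · · · · ·
    · · · · · · · · ·
    · · · · · · · · ·
    · · · · · · · · ·

Z-buffer (winner per pixel, '.' = empty):
  . . . . . 0 . . .
  . . . 0 0 0 0 . .
  . . 0 2 0 0 0 . .
  . 1 0 2 0 0 0 . .
  . 1 1 1 0 0 0 0 .
  . . . . 1 1 0 0 .
  . . . . . . . 0 .
  . . . . . . . . 0
  . . . . . . . . .

Result: 2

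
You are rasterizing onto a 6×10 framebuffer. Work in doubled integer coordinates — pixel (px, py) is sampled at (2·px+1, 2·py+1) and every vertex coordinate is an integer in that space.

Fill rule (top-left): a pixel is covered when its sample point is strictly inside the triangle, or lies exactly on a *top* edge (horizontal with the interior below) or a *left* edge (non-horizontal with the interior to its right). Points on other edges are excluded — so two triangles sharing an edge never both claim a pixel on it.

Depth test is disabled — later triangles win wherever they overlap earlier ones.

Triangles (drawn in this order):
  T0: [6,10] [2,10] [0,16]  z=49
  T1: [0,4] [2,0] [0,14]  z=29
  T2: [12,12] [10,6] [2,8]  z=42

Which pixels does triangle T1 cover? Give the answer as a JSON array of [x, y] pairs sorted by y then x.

T0:
  2·area = 24  (B↔C swapped to make it positive)
  edge (6, 10)→(0, 16): d=(-6,6) right/bottom  bias=-1
  edge (0, 16)→(2, 10): d=(2,-6) top-left  bias=+0
  edge (2, 10)→(6, 10): d=(4,0) top-left  bias=+0
    (2,0)@(5, 1): e=[60,0,-36] → ·  [on edge]
    (5,2)@(11, 5): e=[0,44,-20] → ·  [on edge]
    (1,3)@(3, 7): e=[36,0,-12] → ·  [on edge]
    (4,3)@(9, 7): e=[0,36,-12] → ·  [on edge]
    (3,4)@(7, 9): e=[0,28,-4] → ·  [on edge]
    (1,5)@(3, 11): e=[12,8,4] → █
    (2,5)@(5, 11): e=[0,20,4] → ·  [on edge]
    (0,6)@(1, 13): e=[12,0,12] → █  [on edge]
    (1,6)@(3, 13): e=[0,12,12] → ·  [on edge]
    (0,7)@(1, 15): e=[0,4,20] → ·  [on edge]
  covered (2 px):
    · · · · · ·
    · · · · · ·
    · · · · · ·
    · · · · · ·
    · · · · · ·
    · █ · · · ·
    █ · · · · ·
    · · · · · ·
    · · · · · ·
    · · · · · ·
T1:
  2·area = 20
  edge (0, 4)→(2, 0): d=(2,-4) top-left  bias=+0
  edge (2, 0)→(0, 14): d=(-2,14) right/bottom  bias=-1
  edge (0, 14)→(0, 4): d=(0,-10) top-left  bias=+0
    (0,1)@(1, 3): e=[2,8,10] → █
    (1,1)@(3, 3): e=[10,-20,30] → ·
    (0,2)@(1, 5): e=[6,4,10] → █
    (1,2)@(3, 5): e=[14,-24,30] → ·
    (0,3)@(1, 7): e=[10,0,10] → ·  [on edge]
  covered (2 px):
    · · · · · ·
    █ · · · · ·
    █ · · · · ·
    · · · · · ·
    · · · · · ·
    · · · · · ·
    · · · · · ·
    · · · · · ·
    · · · · · ·
    · · · · · ·
T2:
  2·area = 52  (B↔C swapped to make it positive)
  edge (12, 12)→(2, 8): d=(-10,-4) top-left  bias=+0
  edge (2, 8)→(10, 6): d=(8,-2) top-left  bias=+0
  edge (10, 6)→(12, 12): d=(2,6) right/bottom  bias=-1
    (4,1)@(9, 3): e=[78,-26,0] → ·  [on edge]
    (3,3)@(7, 7): e=[30,2,20] → █
    (4,3)@(9, 7): e=[38,6,8] → █
    (5,3)@(11, 7): e=[46,10,-4] → ·
    (2,4)@(5, 9): e=[2,14,36] → █
    (5,4)@(11, 9): e=[26,26,0] → ·  [on edge]
    (2,5)@(5, 11): e=[-18,30,40] → ·
    (3,5)@(7, 11): e=[-10,34,28] → ·
    (4,5)@(9, 11): e=[-2,38,16] → ·
    (5,5)@(11, 11): e=[6,42,4] → █
    (5,6)@(11, 13): e=[-14,58,8] → ·
  covered (6 px):
    · · · · · ·
    · · · · · ·
    · · · · · ·
    · · · █ █ ·
    · · █ █ █ ·
    · · · · · █
    · · · · · ·
    · · · · · ·
    · · · · · ·
    · · · · · ·

Result: [[0,1],[0,2]]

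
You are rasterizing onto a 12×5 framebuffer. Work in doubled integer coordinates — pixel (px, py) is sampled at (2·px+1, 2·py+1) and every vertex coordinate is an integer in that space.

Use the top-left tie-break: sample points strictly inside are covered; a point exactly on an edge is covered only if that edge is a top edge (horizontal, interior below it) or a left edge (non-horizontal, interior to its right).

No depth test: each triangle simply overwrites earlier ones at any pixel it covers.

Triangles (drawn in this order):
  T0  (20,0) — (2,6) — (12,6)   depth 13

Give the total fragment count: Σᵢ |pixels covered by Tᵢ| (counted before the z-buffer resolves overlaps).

T0:
  2·area = 60  (B↔C swapped to make it positive)
  edge (20, 0)→(12, 6): d=(-8,6) right/bottom  bias=-1
  edge (12, 6)→(2, 6): d=(-10,0) right/bottom  bias=-1
  edge (2, 6)→(20, 0): d=(18,-6) top-left  bias=+0
    (8,0)@(17, 1): e=[10,50,0] → X  [on edge]
    (9,0)@(19, 1): e=[-2,50,12] → .
    (5,1)@(11, 3): e=[30,30,0] → X  [on edge]
    (6,1)@(13, 3): e=[18,30,12] → X
    (7,1)@(15, 3): e=[6,30,24] → X
    (8,1)@(17, 3): e=[-6,30,36] → .
    (2,2)@(5, 5): e=[50,10,0] → X  [on edge]
    (3,2)@(7, 5): e=[38,10,12] → X
    (4,2)@(9, 5): e=[26,10,24] → X
    (7,2)@(15, 5): e=[-10,10,60] → .
    (2,3)@(5, 7): e=[34,-10,36] → .
    (3,3)@(7, 7): e=[22,-10,48] → .
  covered (9 px):
    . . . . . . . . X . . .
    . . . . . X X X . . . .
    . . X X X X X . . . . .
    . . . . . . . . . . . .
    . . . . . . . . . . . .

Answer: 9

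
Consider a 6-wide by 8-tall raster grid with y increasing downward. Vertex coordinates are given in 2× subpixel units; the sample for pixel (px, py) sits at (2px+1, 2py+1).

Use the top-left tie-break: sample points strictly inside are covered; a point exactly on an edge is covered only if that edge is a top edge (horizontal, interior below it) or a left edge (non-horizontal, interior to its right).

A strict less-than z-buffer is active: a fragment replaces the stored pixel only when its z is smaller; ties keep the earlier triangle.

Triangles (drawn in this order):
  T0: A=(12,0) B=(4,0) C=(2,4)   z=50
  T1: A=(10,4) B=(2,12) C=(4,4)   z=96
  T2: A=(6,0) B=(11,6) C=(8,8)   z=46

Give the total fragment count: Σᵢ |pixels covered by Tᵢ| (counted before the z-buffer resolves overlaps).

T0:
  2·area = 32  (B↔C swapped to make it positive)
  edge (12, 0)→(2, 4): d=(-10,4) right/bottom  bias=-1
  edge (2, 4)→(4, 0): d=(2,-4) top-left  bias=+0
  edge (4, 0)→(12, 0): d=(8,0) top-left  bias=+0
    (2,0)@(5, 1): e=[18,6,8] → █
    (3,0)@(7, 1): e=[10,14,8] → █
    (4,0)@(9, 1): e=[2,22,8] → █
    (5,0)@(11, 1): e=[-6,30,8] → ·
    (1,1)@(3, 3): e=[6,2,24] → █
    (2,1)@(5, 3): e=[-2,10,24] → ·
    (3,1)@(7, 3): e=[-10,18,24] → ·
    (4,1)@(9, 3): e=[-18,26,24] → ·
    (1,2)@(3, 5): e=[-14,6,40] → ·
  covered (4 px):
    · · █ █ █ ·
    · █ · · · ·
    · · · · · ·
    · · · · · ·
    · · · · · ·
    · · · · · ·
    · · · · · ·
    · · · · · ·
T1:
  2·area = 48
  edge (10, 4)→(2, 12): d=(-8,8) right/bottom  bias=-1
  edge (2, 12)→(4, 4): d=(2,-8) top-left  bias=+0
  edge (4, 4)→(10, 4): d=(6,0) top-left  bias=+0
    (5,1)@(11, 3): e=[0,54,-6] → ·  [on edge]
    (2,2)@(5, 5): e=[32,10,6] → █
    (3,2)@(7, 5): e=[16,26,6] → █
    (4,2)@(9, 5): e=[0,42,6] → ·  [on edge]
    (2,3)@(5, 7): e=[16,14,18] → █
    (3,3)@(7, 7): e=[0,30,18] → ·  [on edge]
    (1,4)@(3, 9): e=[16,2,30] → █
    (2,4)@(5, 9): e=[0,18,30] → ·  [on edge]
    (1,5)@(3, 11): e=[0,6,42] → ·  [on edge]
    (0,6)@(1, 13): e=[0,-6,54] → ·  [on edge]
  covered (4 px):
    · · · · · ·
    · · · · · ·
    · · █ █ · ·
    · · █ · · ·
    · █ · · · ·
    · · · · · ·
    · · · · · ·
    · · · · · ·
T2:
  2·area = 28
  edge (6, 0)→(11, 6): d=(5,6) right/bottom  bias=-1
  edge (11, 6)→(8, 8): d=(-3,2) right/bottom  bias=-1
  edge (8, 8)→(6, 0): d=(-2,-8) top-left  bias=+0
    (3,1)@(7, 3): e=[9,17,2] → █
    (4,1)@(9, 3): e=[-3,13,18] → ·
    (3,2)@(7, 5): e=[19,11,-2] → ·
    (4,2)@(9, 5): e=[7,7,14] → █
    (5,2)@(11, 5): e=[-5,3,30] → ·
    (4,3)@(9, 7): e=[17,1,10] → █
    (5,3)@(11, 7): e=[5,-3,26] → ·
    (4,4)@(9, 9): e=[27,-5,6] → ·
  covered (3 px):
    · · · · · ·
    · · · █ · ·
    · · · · █ ·
    · · · · █ ·
    · · · · · ·
    · · · · · ·
    · · · · · ·
    · · · · · ·

Final: 11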